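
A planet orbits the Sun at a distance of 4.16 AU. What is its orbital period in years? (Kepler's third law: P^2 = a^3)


P = a^(3/2) = 4.16^1.5 = 8.4848

8.4848 years


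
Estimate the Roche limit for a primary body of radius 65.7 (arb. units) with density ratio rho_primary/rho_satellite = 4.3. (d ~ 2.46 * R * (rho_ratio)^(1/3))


d_Roche = 2.46 * 65.7 * 4.3^(1/3) = 262.8189

262.8189


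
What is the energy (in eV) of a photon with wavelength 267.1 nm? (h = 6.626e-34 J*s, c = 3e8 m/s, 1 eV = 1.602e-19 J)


E = hc/lambda = 6.626e-34 * 3e8 / 2.671e-07 = 7.442e-19 J = 4.6455 eV

4.6455 eV


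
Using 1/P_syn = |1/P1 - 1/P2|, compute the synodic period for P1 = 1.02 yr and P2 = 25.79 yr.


1/P_syn = |1/P1 - 1/P2| = |1/1.02 - 1/25.79| => P_syn = 1.062

1.062 years


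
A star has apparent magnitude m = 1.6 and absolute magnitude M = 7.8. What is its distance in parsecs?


d = 10^((m - M + 5)/5) = 10^((1.6 - 7.8 + 5)/5) = 0.5754

0.5754 pc


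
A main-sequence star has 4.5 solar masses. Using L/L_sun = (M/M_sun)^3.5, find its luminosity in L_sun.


L/L_sun = (M/M_sun)^3.5 = 4.5^3.5 = 193.3053

193.3053 L_sun


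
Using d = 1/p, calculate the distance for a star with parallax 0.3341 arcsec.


d = 1/p = 1/0.3341 = 2.9931

2.9931 pc


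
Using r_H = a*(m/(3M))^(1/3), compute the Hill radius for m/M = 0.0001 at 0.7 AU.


r_H = a * (m/3M)^(1/3) = 0.7 * (0.0001/3)^(1/3) = 0.0225

0.0225 AU


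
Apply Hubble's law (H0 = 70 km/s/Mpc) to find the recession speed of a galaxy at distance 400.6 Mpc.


v = H0 * d = 70 * 400.6 = 28042.0

28042.0 km/s


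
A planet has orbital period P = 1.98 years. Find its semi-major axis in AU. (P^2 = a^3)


a = P^(2/3) = 1.98^(2/3) = 1.5768

1.5768 AU


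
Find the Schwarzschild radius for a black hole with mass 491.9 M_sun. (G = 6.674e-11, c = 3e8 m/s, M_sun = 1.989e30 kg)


M = 491.9 * 1.989e30 kg = 9.783891e+32 kg. rs = 2GM/c^2 = 2 * 6.674e-11 * 9.783891e+32 / (3e8)^2 = 1.451e+06

1.451e+06 m


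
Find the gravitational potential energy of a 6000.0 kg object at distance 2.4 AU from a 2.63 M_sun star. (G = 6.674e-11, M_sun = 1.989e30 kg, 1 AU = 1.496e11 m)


M = 2.63 * 1.989e30 kg = 5.23107e+30 kg; r = 2.4 AU * 1.496e11 m/AU = 3.5904e+11 m. U = -GM*m/r = -(6.674e-11 * 5.23107e+30 * 6000.0) / 3.5904e+11 = -5.834e+12

-5.834e+12 J


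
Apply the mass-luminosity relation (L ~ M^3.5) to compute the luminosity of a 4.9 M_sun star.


L/L_sun = (M/M_sun)^3.5 = 4.9^3.5 = 260.4272

260.4272 L_sun


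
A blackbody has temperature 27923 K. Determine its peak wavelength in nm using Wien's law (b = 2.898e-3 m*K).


lam_max = b / T = 2.898e-3 / 27923 = 1.038e-07 m = 103.7854 nm

103.7854 nm


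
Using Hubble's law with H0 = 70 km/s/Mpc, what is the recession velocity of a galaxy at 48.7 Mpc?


v = H0 * d = 70 * 48.7 = 3409.0

3409.0 km/s


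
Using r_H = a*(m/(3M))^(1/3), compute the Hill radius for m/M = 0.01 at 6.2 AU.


r_H = a * (m/3M)^(1/3) = 6.2 * (0.01/3)^(1/3) = 0.9262

0.9262 AU


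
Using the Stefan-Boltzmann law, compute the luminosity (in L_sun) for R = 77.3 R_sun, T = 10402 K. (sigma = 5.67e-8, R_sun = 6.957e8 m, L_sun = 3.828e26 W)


R = 77.3 * 6.957e8 m = 5.377761e+10 m. L = 4*pi*R^2*sigma*T^4 = 4*pi*(5.377761e+10)^2 * 5.67e-8 * 10402^4 = 2.412477742e+31 W. L/L_sun = 2.412477742e+31 / 3.828e26 = 63021.8846

63021.8846 L_sun


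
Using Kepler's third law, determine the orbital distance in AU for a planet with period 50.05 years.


a = P^(2/3) = 50.05^(2/3) = 13.5811

13.5811 AU


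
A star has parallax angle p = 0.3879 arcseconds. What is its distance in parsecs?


d = 1/p = 1/0.3879 = 2.578

2.578 pc


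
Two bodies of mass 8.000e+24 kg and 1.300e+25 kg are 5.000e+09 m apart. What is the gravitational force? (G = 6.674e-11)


F = G*m1*m2/r^2 = 6.674e-11 * 8.000e+24 * 1.300e+25 / (5.000e+09)^2 = 6.674e-11 * 1.040e+50 / 2.500e+19 = 2.776e+20

2.776e+20 N


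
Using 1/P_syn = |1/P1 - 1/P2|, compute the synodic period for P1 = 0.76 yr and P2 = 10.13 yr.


1/P_syn = |1/P1 - 1/P2| = |1/0.76 - 1/10.13| => P_syn = 0.8216

0.8216 years


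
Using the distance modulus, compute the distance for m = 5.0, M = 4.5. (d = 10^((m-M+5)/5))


d = 10^((m - M + 5)/5) = 10^((5.0 - 4.5 + 5)/5) = 12.5893

12.5893 pc


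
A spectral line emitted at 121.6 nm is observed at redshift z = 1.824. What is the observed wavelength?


lam_obs = lam_emit * (1 + z) = 121.6 * (1 + 1.824) = 343.3984

343.3984 nm


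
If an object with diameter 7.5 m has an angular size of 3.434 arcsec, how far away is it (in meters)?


D = size / theta_rad, theta_rad = 3.434 * pi/(180*3600) = 1.665e-05, D = 450490.9863

450490.9863 m


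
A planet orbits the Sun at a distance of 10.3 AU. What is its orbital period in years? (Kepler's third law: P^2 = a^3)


P = a^(3/2) = 10.3^1.5 = 33.0564

33.0564 years


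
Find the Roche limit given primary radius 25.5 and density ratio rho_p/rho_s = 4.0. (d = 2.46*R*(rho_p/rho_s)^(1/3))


d_Roche = 2.46 * 25.5 * 4.0^(1/3) = 99.5777

99.5777


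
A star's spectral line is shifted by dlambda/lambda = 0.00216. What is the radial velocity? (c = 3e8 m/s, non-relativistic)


v = (dlambda/lambda) * c = 0.00216 * 3e8 = 648000.0

648000.0 m/s


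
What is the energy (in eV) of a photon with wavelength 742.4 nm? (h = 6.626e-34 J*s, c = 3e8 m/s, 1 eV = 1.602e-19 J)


E = hc/lambda = 6.626e-34 * 3e8 / 7.424e-07 = 2.678e-19 J = 1.6714 eV

1.6714 eV


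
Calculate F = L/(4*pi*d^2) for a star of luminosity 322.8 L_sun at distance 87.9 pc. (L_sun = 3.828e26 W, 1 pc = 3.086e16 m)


F = L / (4*pi*d^2) = 1.236e+29 / (4*pi*(2.713e+18)^2) = 1.336e-09

1.336e-09 W/m^2


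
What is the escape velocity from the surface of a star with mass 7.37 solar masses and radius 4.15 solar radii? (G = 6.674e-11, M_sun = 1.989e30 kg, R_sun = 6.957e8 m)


M = 7.37 * 1.989e30 kg = 1.465893e+31 kg; R = 4.15 * 6.957e8 m = 2.887155e+09 m. v_esc = sqrt(2GM/R) = sqrt(2 * 6.674e-11 * 1.465893e+31 / 2.887155e+09) = 823235.679

823235.679 m/s


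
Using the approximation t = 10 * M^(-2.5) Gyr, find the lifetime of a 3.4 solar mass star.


t = 10 * M^(-2.5) = 10 * 3.4^(-2.5) = 0.4691

0.4691 Gyr


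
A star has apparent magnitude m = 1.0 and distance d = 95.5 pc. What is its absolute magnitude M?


M = m - 5*log10(d) + 5 = 1.0 - 5*log10(95.5) + 5 = -3.9

-3.9


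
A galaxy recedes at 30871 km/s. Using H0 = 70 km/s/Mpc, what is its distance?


d = v / H0 = 30871 / 70 = 441.0143

441.0143 Mpc


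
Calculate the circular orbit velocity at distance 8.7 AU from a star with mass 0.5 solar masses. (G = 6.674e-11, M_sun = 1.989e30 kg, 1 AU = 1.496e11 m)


v = sqrt(GM/r) = sqrt(6.674e-11 * 9.945e+29 / 1.302e+12) = 7141.1815

7141.1815 m/s


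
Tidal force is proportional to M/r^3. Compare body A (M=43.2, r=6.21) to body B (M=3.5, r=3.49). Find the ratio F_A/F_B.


Ratio = (M1/r1^3) / (M2/r2^3) = (43.2/6.21^3) / (3.5/3.49^3) = 2.1909

2.1909


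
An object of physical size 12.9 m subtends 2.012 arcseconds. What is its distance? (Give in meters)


D = size / theta_rad, theta_rad = 2.012 * pi/(180*3600) = 9.754e-06, D = 1.322e+06

1.322e+06 m


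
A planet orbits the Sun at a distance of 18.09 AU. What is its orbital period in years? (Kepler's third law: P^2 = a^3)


P = a^(3/2) = 18.09^1.5 = 76.941

76.941 years


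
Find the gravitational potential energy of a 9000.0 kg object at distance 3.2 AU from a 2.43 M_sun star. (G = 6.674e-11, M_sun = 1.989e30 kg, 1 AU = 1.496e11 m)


M = 2.43 * 1.989e30 kg = 4.83327e+30 kg; r = 3.2 AU * 1.496e11 m/AU = 4.7872e+11 m. U = -GM*m/r = -(6.674e-11 * 4.83327e+30 * 9000.0) / 4.7872e+11 = -6.064e+12

-6.064e+12 J


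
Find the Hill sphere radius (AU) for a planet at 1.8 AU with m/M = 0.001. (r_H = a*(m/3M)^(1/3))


r_H = a * (m/3M)^(1/3) = 1.8 * (0.001/3)^(1/3) = 0.1248

0.1248 AU


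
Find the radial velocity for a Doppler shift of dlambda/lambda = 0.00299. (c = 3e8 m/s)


v = (dlambda/lambda) * c = 0.00299 * 3e8 = 897000.0

897000.0 m/s


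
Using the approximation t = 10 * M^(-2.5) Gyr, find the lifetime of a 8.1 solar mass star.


t = 10 * M^(-2.5) = 10 * 8.1^(-2.5) = 0.0536

0.0536 Gyr


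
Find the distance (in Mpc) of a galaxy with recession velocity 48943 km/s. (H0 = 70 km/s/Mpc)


d = v / H0 = 48943 / 70 = 699.1857

699.1857 Mpc


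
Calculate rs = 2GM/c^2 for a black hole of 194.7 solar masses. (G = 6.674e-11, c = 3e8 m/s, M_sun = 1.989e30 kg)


M = 194.7 * 1.989e30 kg = 3.872583e+32 kg. rs = 2GM/c^2 = 2 * 6.674e-11 * 3.872583e+32 / (3e8)^2 = 574347.0876

574347.0876 m


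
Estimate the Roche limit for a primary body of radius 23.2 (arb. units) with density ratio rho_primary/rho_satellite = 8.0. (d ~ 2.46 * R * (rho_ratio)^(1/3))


d_Roche = 2.46 * 23.2 * 8.0^(1/3) = 114.144

114.144


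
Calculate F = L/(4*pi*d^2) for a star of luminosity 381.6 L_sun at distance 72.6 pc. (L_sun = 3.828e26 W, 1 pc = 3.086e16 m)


F = L / (4*pi*d^2) = 1.461e+29 / (4*pi*(2.240e+18)^2) = 2.316e-09

2.316e-09 W/m^2


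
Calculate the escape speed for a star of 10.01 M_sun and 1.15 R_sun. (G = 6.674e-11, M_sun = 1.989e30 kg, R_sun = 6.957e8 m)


M = 10.01 * 1.989e30 kg = 1.990989e+31 kg; R = 1.15 * 6.957e8 m = 8.00055e+08 m. v_esc = sqrt(2GM/R) = sqrt(2 * 6.674e-11 * 1.990989e+31 / 8.00055e+08) = 1.823e+06

1.823e+06 m/s


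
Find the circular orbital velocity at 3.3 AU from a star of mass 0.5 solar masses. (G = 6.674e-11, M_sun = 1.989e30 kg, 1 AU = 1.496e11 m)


v = sqrt(GM/r) = sqrt(6.674e-11 * 9.945e+29 / 4.937e+11) = 11595.0527

11595.0527 m/s


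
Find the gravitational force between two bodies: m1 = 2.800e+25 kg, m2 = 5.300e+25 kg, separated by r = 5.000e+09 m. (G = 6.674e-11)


F = G*m1*m2/r^2 = 6.674e-11 * 2.800e+25 * 5.300e+25 / (5.000e+09)^2 = 6.674e-11 * 1.484e+51 / 2.500e+19 = 3.962e+21

3.962e+21 N


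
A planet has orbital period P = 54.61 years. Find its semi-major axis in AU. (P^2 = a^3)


a = P^(2/3) = 54.61^(2/3) = 14.394

14.394 AU


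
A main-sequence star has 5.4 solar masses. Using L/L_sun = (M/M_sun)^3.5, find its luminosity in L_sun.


L/L_sun = (M/M_sun)^3.5 = 5.4^3.5 = 365.9133

365.9133 L_sun


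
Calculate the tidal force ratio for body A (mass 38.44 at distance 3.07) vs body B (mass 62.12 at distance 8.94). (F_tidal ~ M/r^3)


Ratio = (M1/r1^3) / (M2/r2^3) = (38.44/3.07^3) / (62.12/8.94^3) = 15.2809

15.2809


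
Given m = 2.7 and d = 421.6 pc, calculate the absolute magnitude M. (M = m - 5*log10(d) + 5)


M = m - 5*log10(d) + 5 = 2.7 - 5*log10(421.6) + 5 = -5.4245

-5.4245


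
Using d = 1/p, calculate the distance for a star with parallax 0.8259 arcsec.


d = 1/p = 1/0.8259 = 1.2108

1.2108 pc


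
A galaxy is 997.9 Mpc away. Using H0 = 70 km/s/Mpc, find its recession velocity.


v = H0 * d = 70 * 997.9 = 69853.0

69853.0 km/s


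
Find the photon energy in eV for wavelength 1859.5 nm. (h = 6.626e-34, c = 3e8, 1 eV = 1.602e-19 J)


E = hc/lambda = 6.626e-34 * 3e8 / 1.860e-06 = 1.069e-19 J = 0.6673 eV

0.6673 eV


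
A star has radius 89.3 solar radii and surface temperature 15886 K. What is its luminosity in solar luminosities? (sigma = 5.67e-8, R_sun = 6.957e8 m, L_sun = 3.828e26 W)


R = 89.3 * 6.957e8 m = 6.212601e+10 m. L = 4*pi*R^2*sigma*T^4 = 4*pi*(6.212601e+10)^2 * 5.67e-8 * 15886^4 = 1.751451357e+32 W. L/L_sun = 1.751451357e+32 / 3.828e26 = 457536.9272

457536.9272 L_sun


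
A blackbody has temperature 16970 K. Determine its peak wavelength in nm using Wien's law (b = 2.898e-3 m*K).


lam_max = b / T = 2.898e-3 / 16970 = 1.708e-07 m = 170.772 nm

170.772 nm


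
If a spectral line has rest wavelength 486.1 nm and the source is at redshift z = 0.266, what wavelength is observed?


lam_obs = lam_emit * (1 + z) = 486.1 * (1 + 0.266) = 615.4026

615.4026 nm


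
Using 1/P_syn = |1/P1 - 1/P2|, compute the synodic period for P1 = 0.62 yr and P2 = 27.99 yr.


1/P_syn = |1/P1 - 1/P2| = |1/0.62 - 1/27.99| => P_syn = 0.634

0.634 years


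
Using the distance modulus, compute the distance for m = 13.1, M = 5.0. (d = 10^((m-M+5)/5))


d = 10^((m - M + 5)/5) = 10^((13.1 - 5.0 + 5)/5) = 416.8694

416.8694 pc


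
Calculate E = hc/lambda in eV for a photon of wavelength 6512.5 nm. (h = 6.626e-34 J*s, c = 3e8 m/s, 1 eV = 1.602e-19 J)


E = hc/lambda = 6.626e-34 * 3e8 / 6.513e-06 = 3.052e-20 J = 0.1905 eV

0.1905 eV


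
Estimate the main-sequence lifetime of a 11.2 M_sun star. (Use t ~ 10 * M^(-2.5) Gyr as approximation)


t = 10 * M^(-2.5) = 10 * 11.2^(-2.5) = 0.0238

0.0238 Gyr


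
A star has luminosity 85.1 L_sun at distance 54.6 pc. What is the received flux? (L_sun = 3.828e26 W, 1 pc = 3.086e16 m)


F = L / (4*pi*d^2) = 3.258e+28 / (4*pi*(1.685e+18)^2) = 9.131e-10

9.131e-10 W/m^2


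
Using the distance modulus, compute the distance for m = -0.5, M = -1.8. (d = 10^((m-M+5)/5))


d = 10^((m - M + 5)/5) = 10^((-0.5 - -1.8 + 5)/5) = 18.197

18.197 pc


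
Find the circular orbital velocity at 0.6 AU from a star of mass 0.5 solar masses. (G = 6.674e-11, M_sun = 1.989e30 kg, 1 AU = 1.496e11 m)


v = sqrt(GM/r) = sqrt(6.674e-11 * 9.945e+29 / 8.976e+10) = 27192.809

27192.809 m/s


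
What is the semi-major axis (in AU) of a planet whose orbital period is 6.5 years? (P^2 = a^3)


a = P^(2/3) = 6.5^(2/3) = 3.4829

3.4829 AU


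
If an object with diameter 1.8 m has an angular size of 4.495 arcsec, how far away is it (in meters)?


D = size / theta_rad, theta_rad = 4.495 * pi/(180*3600) = 2.179e-05, D = 82597.6977

82597.6977 m


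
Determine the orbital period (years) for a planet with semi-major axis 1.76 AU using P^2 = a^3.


P = a^(3/2) = 1.76^1.5 = 2.3349

2.3349 years


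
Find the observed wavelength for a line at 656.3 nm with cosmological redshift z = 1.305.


lam_obs = lam_emit * (1 + z) = 656.3 * (1 + 1.305) = 1512.7715

1512.7715 nm


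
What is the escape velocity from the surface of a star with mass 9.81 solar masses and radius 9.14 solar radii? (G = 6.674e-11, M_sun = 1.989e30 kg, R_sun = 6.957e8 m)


M = 9.81 * 1.989e30 kg = 1.951209e+31 kg; R = 9.14 * 6.957e8 m = 6.358698e+09 m. v_esc = sqrt(2GM/R) = sqrt(2 * 6.674e-11 * 1.951209e+31 / 6.358698e+09) = 639993.9886

639993.9886 m/s


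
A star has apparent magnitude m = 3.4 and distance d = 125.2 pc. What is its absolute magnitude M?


M = m - 5*log10(d) + 5 = 3.4 - 5*log10(125.2) + 5 = -2.088

-2.088


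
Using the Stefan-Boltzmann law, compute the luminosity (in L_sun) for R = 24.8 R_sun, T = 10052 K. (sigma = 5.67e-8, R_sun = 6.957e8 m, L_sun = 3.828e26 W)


R = 24.8 * 6.957e8 m = 1.725336e+10 m. L = 4*pi*R^2*sigma*T^4 = 4*pi*(1.725336e+10)^2 * 5.67e-8 * 10052^4 = 2.165460225e+30 W. L/L_sun = 2.165460225e+30 / 3.828e26 = 5656.8971

5656.8971 L_sun


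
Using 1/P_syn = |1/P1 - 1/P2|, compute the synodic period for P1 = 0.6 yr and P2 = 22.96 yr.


1/P_syn = |1/P1 - 1/P2| = |1/0.6 - 1/22.96| => P_syn = 0.6161

0.6161 years


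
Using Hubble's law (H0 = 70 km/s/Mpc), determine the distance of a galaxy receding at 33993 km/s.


d = v / H0 = 33993 / 70 = 485.6143

485.6143 Mpc


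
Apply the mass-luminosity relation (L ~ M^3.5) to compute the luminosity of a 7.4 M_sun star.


L/L_sun = (M/M_sun)^3.5 = 7.4^3.5 = 1102.3285

1102.3285 L_sun


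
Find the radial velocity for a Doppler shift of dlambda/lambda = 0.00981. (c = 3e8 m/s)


v = (dlambda/lambda) * c = 0.00981 * 3e8 = 2.943e+06

2.943e+06 m/s


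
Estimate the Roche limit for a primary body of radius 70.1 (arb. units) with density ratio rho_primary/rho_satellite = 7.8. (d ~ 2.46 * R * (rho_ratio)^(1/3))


d_Roche = 2.46 * 70.1 * 7.8^(1/3) = 341.9936

341.9936


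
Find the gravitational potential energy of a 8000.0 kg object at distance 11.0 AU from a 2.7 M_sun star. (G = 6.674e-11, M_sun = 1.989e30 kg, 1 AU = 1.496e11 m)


M = 2.7 * 1.989e30 kg = 5.3703e+30 kg; r = 11.0 AU * 1.496e11 m/AU = 1.6456e+12 m. U = -GM*m/r = -(6.674e-11 * 5.3703e+30 * 8000.0) / 1.6456e+12 = -1.742e+12

-1.742e+12 J


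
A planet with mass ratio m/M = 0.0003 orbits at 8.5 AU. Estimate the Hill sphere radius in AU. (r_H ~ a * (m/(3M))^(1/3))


r_H = a * (m/3M)^(1/3) = 8.5 * (0.0003/3)^(1/3) = 0.3945

0.3945 AU


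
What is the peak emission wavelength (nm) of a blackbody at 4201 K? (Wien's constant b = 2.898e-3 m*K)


lam_max = b / T = 2.898e-3 / 4201 = 6.898e-07 m = 689.8358 nm

689.8358 nm


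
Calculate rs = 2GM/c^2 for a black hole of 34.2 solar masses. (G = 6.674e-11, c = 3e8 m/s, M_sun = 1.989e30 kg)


M = 34.2 * 1.989e30 kg = 6.80238e+31 kg. rs = 2GM/c^2 = 2 * 6.674e-11 * 6.80238e+31 / (3e8)^2 = 100886.8536

100886.8536 m


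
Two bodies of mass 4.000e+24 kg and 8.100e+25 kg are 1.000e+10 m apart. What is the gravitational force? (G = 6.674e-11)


F = G*m1*m2/r^2 = 6.674e-11 * 4.000e+24 * 8.100e+25 / (1.000e+10)^2 = 6.674e-11 * 3.240e+50 / 1.000e+20 = 2.162e+20

2.162e+20 N


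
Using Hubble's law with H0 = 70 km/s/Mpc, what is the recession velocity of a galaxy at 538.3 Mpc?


v = H0 * d = 70 * 538.3 = 37681.0

37681.0 km/s


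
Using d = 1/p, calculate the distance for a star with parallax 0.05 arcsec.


d = 1/p = 1/0.05 = 20.0

20.0 pc


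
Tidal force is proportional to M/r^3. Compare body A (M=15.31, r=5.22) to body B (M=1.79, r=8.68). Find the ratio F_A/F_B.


Ratio = (M1/r1^3) / (M2/r2^3) = (15.31/5.22^3) / (1.79/8.68^3) = 39.3251

39.3251


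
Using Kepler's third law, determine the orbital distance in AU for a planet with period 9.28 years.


a = P^(2/3) = 9.28^(2/3) = 4.416

4.416 AU


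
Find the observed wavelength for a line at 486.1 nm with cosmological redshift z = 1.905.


lam_obs = lam_emit * (1 + z) = 486.1 * (1 + 1.905) = 1412.1205

1412.1205 nm


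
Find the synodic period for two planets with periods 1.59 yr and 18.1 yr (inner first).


1/P_syn = |1/P1 - 1/P2| = |1/1.59 - 1/18.1| => P_syn = 1.7431

1.7431 years


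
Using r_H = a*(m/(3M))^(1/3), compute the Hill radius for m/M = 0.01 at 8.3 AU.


r_H = a * (m/3M)^(1/3) = 8.3 * (0.01/3)^(1/3) = 1.2399

1.2399 AU


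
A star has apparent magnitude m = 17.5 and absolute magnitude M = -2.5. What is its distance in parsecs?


d = 10^((m - M + 5)/5) = 10^((17.5 - -2.5 + 5)/5) = 100000.0

100000.0 pc


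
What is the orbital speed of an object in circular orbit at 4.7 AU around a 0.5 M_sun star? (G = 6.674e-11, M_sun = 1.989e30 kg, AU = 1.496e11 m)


v = sqrt(GM/r) = sqrt(6.674e-11 * 9.945e+29 / 7.031e+11) = 9715.8493

9715.8493 m/s


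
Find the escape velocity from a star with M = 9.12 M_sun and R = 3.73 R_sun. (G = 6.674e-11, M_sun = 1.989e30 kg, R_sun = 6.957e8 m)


M = 9.12 * 1.989e30 kg = 1.813968e+31 kg; R = 3.73 * 6.957e8 m = 2.594961e+09 m. v_esc = sqrt(2GM/R) = sqrt(2 * 6.674e-11 * 1.813968e+31 / 2.594961e+09) = 965956.3285

965956.3285 m/s


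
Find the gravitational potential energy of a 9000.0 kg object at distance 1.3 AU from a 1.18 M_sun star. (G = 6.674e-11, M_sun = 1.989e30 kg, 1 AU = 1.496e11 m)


M = 1.18 * 1.989e30 kg = 2.34702e+30 kg; r = 1.3 AU * 1.496e11 m/AU = 1.9448e+11 m. U = -GM*m/r = -(6.674e-11 * 2.34702e+30 * 9000.0) / 1.9448e+11 = -7.249e+12

-7.249e+12 J


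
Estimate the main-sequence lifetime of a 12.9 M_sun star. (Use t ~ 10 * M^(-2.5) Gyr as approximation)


t = 10 * M^(-2.5) = 10 * 12.9^(-2.5) = 0.0167

0.0167 Gyr


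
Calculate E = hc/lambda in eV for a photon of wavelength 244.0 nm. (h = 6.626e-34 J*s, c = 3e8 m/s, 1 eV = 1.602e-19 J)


E = hc/lambda = 6.626e-34 * 3e8 / 2.440e-07 = 8.147e-19 J = 5.0853 eV

5.0853 eV


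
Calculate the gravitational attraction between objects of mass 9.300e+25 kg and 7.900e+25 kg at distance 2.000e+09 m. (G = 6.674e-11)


F = G*m1*m2/r^2 = 6.674e-11 * 9.300e+25 * 7.900e+25 / (2.000e+09)^2 = 6.674e-11 * 7.347e+51 / 4.000e+18 = 1.226e+23

1.226e+23 N


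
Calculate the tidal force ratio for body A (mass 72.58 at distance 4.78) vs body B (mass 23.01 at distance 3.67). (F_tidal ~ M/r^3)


Ratio = (M1/r1^3) / (M2/r2^3) = (72.58/4.78^3) / (23.01/3.67^3) = 1.4276

1.4276


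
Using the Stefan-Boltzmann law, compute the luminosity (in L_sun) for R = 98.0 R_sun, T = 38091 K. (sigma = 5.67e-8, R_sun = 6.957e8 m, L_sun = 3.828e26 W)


R = 98.0 * 6.957e8 m = 6.81786e+10 m. L = 4*pi*R^2*sigma*T^4 = 4*pi*(6.81786e+10)^2 * 5.67e-8 * 38091^4 = 6.972340342e+33 W. L/L_sun = 6.972340342e+33 / 3.828e26 = 1.821e+07

1.821e+07 L_sun


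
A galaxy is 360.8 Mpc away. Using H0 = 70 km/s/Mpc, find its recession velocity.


v = H0 * d = 70 * 360.8 = 25256.0

25256.0 km/s


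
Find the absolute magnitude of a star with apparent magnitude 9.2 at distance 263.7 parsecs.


M = m - 5*log10(d) + 5 = 9.2 - 5*log10(263.7) + 5 = 2.0944

2.0944


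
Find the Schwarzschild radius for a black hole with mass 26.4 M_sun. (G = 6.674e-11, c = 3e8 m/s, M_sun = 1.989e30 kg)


M = 26.4 * 1.989e30 kg = 5.25096e+31 kg. rs = 2GM/c^2 = 2 * 6.674e-11 * 5.25096e+31 / (3e8)^2 = 77877.5712

77877.5712 m


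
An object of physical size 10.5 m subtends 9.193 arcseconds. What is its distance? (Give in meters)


D = size / theta_rad, theta_rad = 9.193 * pi/(180*3600) = 4.457e-05, D = 235590.1736

235590.1736 m


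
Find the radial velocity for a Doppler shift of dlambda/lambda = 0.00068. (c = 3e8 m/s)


v = (dlambda/lambda) * c = 0.00068 * 3e8 = 204000.0

204000.0 m/s


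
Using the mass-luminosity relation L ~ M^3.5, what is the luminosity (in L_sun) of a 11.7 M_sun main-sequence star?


L/L_sun = (M/M_sun)^3.5 = 11.7^3.5 = 5478.3593

5478.3593 L_sun


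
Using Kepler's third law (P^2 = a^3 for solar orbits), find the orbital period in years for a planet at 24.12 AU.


P = a^(3/2) = 24.12^1.5 = 118.4584

118.4584 years


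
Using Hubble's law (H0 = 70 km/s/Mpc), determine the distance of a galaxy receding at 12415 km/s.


d = v / H0 = 12415 / 70 = 177.3571

177.3571 Mpc


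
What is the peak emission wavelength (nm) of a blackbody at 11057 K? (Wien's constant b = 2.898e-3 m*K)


lam_max = b / T = 2.898e-3 / 11057 = 2.621e-07 m = 262.0964 nm

262.0964 nm


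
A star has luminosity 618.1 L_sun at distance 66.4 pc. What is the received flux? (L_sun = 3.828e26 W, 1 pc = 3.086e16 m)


F = L / (4*pi*d^2) = 2.366e+29 / (4*pi*(2.049e+18)^2) = 4.484e-09

4.484e-09 W/m^2


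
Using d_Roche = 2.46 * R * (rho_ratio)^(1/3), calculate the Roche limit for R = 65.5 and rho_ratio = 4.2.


d_Roche = 2.46 * 65.5 * 4.2^(1/3) = 259.9718

259.9718


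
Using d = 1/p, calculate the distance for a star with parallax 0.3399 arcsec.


d = 1/p = 1/0.3399 = 2.942

2.942 pc


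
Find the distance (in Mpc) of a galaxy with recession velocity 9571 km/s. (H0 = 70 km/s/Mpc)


d = v / H0 = 9571 / 70 = 136.7286

136.7286 Mpc


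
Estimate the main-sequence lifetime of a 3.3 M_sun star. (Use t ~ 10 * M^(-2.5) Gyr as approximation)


t = 10 * M^(-2.5) = 10 * 3.3^(-2.5) = 0.5055

0.5055 Gyr


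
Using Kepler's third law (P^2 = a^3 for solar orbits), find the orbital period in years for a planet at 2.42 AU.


P = a^(3/2) = 2.42^1.5 = 3.7646

3.7646 years


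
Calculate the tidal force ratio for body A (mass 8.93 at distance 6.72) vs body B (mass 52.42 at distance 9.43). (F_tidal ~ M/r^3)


Ratio = (M1/r1^3) / (M2/r2^3) = (8.93/6.72^3) / (52.42/9.43^3) = 0.4707

0.4707


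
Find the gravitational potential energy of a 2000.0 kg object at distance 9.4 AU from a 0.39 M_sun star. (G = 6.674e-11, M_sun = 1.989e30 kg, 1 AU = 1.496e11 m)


M = 0.39 * 1.989e30 kg = 7.7571e+29 kg; r = 9.4 AU * 1.496e11 m/AU = 1.40624e+12 m. U = -GM*m/r = -(6.674e-11 * 7.7571e+29 * 2000.0) / 1.40624e+12 = -7.363e+10

-7.363e+10 J


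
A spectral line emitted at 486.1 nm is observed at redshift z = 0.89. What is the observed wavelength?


lam_obs = lam_emit * (1 + z) = 486.1 * (1 + 0.89) = 918.729

918.729 nm


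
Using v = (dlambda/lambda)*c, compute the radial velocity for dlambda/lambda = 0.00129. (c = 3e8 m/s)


v = (dlambda/lambda) * c = 0.00129 * 3e8 = 387000.0

387000.0 m/s


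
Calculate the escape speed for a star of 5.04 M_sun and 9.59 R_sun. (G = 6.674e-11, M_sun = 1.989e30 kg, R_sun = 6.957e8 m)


M = 5.04 * 1.989e30 kg = 1.002456e+31 kg; R = 9.59 * 6.957e8 m = 6.671763e+09 m. v_esc = sqrt(2GM/R) = sqrt(2 * 6.674e-11 * 1.002456e+31 / 6.671763e+09) = 447837.4967

447837.4967 m/s


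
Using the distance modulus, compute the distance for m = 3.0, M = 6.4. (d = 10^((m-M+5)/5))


d = 10^((m - M + 5)/5) = 10^((3.0 - 6.4 + 5)/5) = 2.0893

2.0893 pc


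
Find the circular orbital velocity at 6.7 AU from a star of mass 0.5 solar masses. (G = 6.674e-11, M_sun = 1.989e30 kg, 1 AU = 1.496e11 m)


v = sqrt(GM/r) = sqrt(6.674e-11 * 9.945e+29 / 1.002e+12) = 8137.5243

8137.5243 m/s


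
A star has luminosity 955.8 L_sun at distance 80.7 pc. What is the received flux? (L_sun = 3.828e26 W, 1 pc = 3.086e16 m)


F = L / (4*pi*d^2) = 3.659e+29 / (4*pi*(2.490e+18)^2) = 4.695e-09

4.695e-09 W/m^2


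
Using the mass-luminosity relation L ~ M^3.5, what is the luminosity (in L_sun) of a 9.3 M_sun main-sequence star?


L/L_sun = (M/M_sun)^3.5 = 9.3^3.5 = 2452.9592

2452.9592 L_sun


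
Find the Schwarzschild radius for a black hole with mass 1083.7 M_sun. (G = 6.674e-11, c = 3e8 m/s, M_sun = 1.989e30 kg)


M = 1083.7 * 1.989e30 kg = 2.1554793e+33 kg. rs = 2GM/c^2 = 2 * 6.674e-11 * 2.1554793e+33 / (3e8)^2 = 3.197e+06

3.197e+06 m


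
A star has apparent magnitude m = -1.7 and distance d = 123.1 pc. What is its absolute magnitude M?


M = m - 5*log10(d) + 5 = -1.7 - 5*log10(123.1) + 5 = -7.1513

-7.1513


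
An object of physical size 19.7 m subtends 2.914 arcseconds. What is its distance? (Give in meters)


D = size / theta_rad, theta_rad = 2.914 * pi/(180*3600) = 1.413e-05, D = 1.394e+06

1.394e+06 m


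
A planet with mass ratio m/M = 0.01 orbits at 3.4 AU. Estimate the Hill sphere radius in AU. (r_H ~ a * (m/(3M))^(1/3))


r_H = a * (m/3M)^(1/3) = 3.4 * (0.01/3)^(1/3) = 0.5079

0.5079 AU


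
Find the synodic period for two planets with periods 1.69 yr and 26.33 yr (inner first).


1/P_syn = |1/P1 - 1/P2| = |1/1.69 - 1/26.33| => P_syn = 1.8059

1.8059 years


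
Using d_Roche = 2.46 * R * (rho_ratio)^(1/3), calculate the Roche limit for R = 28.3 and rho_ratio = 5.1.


d_Roche = 2.46 * 28.3 * 5.1^(1/3) = 119.8335

119.8335


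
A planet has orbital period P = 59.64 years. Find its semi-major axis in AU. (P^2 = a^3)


a = P^(2/3) = 59.64^(2/3) = 15.2648

15.2648 AU


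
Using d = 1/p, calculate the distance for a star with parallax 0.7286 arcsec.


d = 1/p = 1/0.7286 = 1.3725

1.3725 pc


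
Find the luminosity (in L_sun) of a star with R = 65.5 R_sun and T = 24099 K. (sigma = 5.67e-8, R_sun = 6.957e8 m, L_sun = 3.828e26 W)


R = 65.5 * 6.957e8 m = 4.556835e+10 m. L = 4*pi*R^2*sigma*T^4 = 4*pi*(4.556835e+10)^2 * 5.67e-8 * 24099^4 = 4.990173164e+32 W. L/L_sun = 4.990173164e+32 / 3.828e26 = 1.304e+06

1.304e+06 L_sun


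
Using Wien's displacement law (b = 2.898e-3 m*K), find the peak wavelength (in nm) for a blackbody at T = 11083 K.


lam_max = b / T = 2.898e-3 / 11083 = 2.615e-07 m = 261.4815 nm

261.4815 nm


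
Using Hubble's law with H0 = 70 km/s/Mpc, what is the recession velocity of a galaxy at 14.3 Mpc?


v = H0 * d = 70 * 14.3 = 1001.0

1001.0 km/s


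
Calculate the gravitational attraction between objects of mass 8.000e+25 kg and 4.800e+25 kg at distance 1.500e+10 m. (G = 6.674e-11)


F = G*m1*m2/r^2 = 6.674e-11 * 8.000e+25 * 4.800e+25 / (1.500e+10)^2 = 6.674e-11 * 3.840e+51 / 2.250e+20 = 1.139e+21

1.139e+21 N


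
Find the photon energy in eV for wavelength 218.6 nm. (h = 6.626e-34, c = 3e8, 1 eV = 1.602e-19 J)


E = hc/lambda = 6.626e-34 * 3e8 / 2.186e-07 = 9.093e-19 J = 5.6762 eV

5.6762 eV


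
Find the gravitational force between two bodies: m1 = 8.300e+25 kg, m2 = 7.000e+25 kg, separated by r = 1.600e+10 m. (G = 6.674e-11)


F = G*m1*m2/r^2 = 6.674e-11 * 8.300e+25 * 7.000e+25 / (1.600e+10)^2 = 6.674e-11 * 5.810e+51 / 2.560e+20 = 1.515e+21

1.515e+21 N


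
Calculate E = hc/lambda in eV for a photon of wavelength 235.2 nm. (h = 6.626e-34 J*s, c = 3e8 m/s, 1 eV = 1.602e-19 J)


E = hc/lambda = 6.626e-34 * 3e8 / 2.352e-07 = 8.452e-19 J = 5.2756 eV

5.2756 eV


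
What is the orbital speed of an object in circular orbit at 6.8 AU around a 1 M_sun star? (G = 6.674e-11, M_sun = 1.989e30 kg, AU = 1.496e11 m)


v = sqrt(GM/r) = sqrt(6.674e-11 * 1.989e+30 / 1.017e+12) = 11423.2647

11423.2647 m/s


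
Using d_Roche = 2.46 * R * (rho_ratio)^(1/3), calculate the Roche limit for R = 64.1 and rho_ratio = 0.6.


d_Roche = 2.46 * 64.1 * 0.6^(1/3) = 132.9975

132.9975


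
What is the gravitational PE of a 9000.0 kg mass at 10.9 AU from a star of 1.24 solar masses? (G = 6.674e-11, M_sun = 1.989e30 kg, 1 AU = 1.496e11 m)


M = 1.24 * 1.989e30 kg = 2.46636e+30 kg; r = 10.9 AU * 1.496e11 m/AU = 1.63064e+12 m. U = -GM*m/r = -(6.674e-11 * 2.46636e+30 * 9000.0) / 1.63064e+12 = -9.085e+11

-9.085e+11 J


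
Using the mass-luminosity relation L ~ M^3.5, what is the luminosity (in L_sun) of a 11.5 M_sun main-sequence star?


L/L_sun = (M/M_sun)^3.5 = 11.5^3.5 = 5157.5381

5157.5381 L_sun


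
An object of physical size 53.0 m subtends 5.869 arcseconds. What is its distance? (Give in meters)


D = size / theta_rad, theta_rad = 5.869 * pi/(180*3600) = 2.845e-05, D = 1.863e+06

1.863e+06 m


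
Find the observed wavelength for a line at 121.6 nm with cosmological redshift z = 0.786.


lam_obs = lam_emit * (1 + z) = 121.6 * (1 + 0.786) = 217.1776

217.1776 nm


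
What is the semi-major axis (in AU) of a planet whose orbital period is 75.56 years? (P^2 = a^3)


a = P^(2/3) = 75.56^(2/3) = 17.8729

17.8729 AU


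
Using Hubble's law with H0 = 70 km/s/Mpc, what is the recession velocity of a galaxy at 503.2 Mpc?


v = H0 * d = 70 * 503.2 = 35224.0

35224.0 km/s


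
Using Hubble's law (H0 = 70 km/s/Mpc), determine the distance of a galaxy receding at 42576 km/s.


d = v / H0 = 42576 / 70 = 608.2286

608.2286 Mpc


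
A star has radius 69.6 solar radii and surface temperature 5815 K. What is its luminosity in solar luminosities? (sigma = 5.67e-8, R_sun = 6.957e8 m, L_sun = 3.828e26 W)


R = 69.6 * 6.957e8 m = 4.842072e+10 m. L = 4*pi*R^2*sigma*T^4 = 4*pi*(4.842072e+10)^2 * 5.67e-8 * 5815^4 = 1.910091998e+30 W. L/L_sun = 1.910091998e+30 / 3.828e26 = 4989.791

4989.791 L_sun


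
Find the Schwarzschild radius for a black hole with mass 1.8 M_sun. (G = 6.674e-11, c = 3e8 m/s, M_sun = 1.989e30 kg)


M = 1.8 * 1.989e30 kg = 3.5802e+30 kg. rs = 2GM/c^2 = 2 * 6.674e-11 * 3.5802e+30 / (3e8)^2 = 5309.8344

5309.8344 m


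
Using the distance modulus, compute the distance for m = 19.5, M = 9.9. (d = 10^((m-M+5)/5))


d = 10^((m - M + 5)/5) = 10^((19.5 - 9.9 + 5)/5) = 831.7638

831.7638 pc


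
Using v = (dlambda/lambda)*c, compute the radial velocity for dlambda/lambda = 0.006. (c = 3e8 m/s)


v = (dlambda/lambda) * c = 0.006 * 3e8 = 1.800e+06

1.800e+06 m/s


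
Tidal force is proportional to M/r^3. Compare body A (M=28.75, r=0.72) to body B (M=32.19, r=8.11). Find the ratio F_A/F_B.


Ratio = (M1/r1^3) / (M2/r2^3) = (28.75/0.72^3) / (32.19/8.11^3) = 1276.3857

1276.3857


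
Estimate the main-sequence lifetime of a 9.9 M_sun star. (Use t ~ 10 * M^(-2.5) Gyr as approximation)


t = 10 * M^(-2.5) = 10 * 9.9^(-2.5) = 0.0324

0.0324 Gyr


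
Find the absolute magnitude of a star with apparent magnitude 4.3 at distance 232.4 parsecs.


M = m - 5*log10(d) + 5 = 4.3 - 5*log10(232.4) + 5 = -2.5312

-2.5312


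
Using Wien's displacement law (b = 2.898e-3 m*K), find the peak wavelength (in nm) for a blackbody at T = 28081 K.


lam_max = b / T = 2.898e-3 / 28081 = 1.032e-07 m = 103.2015 nm

103.2015 nm


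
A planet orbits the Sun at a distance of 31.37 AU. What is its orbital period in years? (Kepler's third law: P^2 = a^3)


P = a^(3/2) = 31.37^1.5 = 175.7

175.7 years


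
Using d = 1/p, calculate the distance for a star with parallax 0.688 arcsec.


d = 1/p = 1/0.688 = 1.4535

1.4535 pc


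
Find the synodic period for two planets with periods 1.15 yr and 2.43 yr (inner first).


1/P_syn = |1/P1 - 1/P2| = |1/1.15 - 1/2.43| => P_syn = 2.1832

2.1832 years


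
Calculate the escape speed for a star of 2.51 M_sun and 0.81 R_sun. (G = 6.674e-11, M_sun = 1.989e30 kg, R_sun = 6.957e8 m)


M = 2.51 * 1.989e30 kg = 4.99239e+30 kg; R = 0.81 * 6.957e8 m = 5.63517e+08 m. v_esc = sqrt(2GM/R) = sqrt(2 * 6.674e-11 * 4.99239e+30 / 5.63517e+08) = 1.087e+06

1.087e+06 m/s


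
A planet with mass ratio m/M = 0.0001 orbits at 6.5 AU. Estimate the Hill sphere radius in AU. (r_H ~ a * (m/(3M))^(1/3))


r_H = a * (m/3M)^(1/3) = 6.5 * (0.0001/3)^(1/3) = 0.2092

0.2092 AU


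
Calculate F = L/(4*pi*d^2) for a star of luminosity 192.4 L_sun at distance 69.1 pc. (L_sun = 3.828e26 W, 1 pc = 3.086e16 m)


F = L / (4*pi*d^2) = 7.365e+28 / (4*pi*(2.132e+18)^2) = 1.289e-09

1.289e-09 W/m^2


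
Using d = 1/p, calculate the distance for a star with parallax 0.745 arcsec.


d = 1/p = 1/0.745 = 1.3423

1.3423 pc


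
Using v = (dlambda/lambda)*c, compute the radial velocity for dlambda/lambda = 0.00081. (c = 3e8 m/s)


v = (dlambda/lambda) * c = 0.00081 * 3e8 = 243000.0

243000.0 m/s


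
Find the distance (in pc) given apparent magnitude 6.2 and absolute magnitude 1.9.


d = 10^((m - M + 5)/5) = 10^((6.2 - 1.9 + 5)/5) = 72.4436

72.4436 pc


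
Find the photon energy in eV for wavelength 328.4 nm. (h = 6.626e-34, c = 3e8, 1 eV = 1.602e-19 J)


E = hc/lambda = 6.626e-34 * 3e8 / 3.284e-07 = 6.053e-19 J = 3.7784 eV

3.7784 eV


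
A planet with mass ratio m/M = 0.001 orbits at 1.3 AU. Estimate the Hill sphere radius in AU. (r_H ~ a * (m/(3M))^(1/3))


r_H = a * (m/3M)^(1/3) = 1.3 * (0.001/3)^(1/3) = 0.0901

0.0901 AU


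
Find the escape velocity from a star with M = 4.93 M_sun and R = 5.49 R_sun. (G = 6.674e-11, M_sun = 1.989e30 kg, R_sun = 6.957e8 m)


M = 4.93 * 1.989e30 kg = 9.80577e+30 kg; R = 5.49 * 6.957e8 m = 3.819393e+09 m. v_esc = sqrt(2GM/R) = sqrt(2 * 6.674e-11 * 9.80577e+30 / 3.819393e+09) = 585398.7305

585398.7305 m/s


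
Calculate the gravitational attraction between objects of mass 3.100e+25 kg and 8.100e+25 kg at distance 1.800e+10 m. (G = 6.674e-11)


F = G*m1*m2/r^2 = 6.674e-11 * 3.100e+25 * 8.100e+25 / (1.800e+10)^2 = 6.674e-11 * 2.511e+51 / 3.240e+20 = 5.172e+20

5.172e+20 N


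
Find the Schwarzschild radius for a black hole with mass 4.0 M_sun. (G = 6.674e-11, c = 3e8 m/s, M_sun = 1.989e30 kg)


M = 4.0 * 1.989e30 kg = 7.956e+30 kg. rs = 2GM/c^2 = 2 * 6.674e-11 * 7.956e+30 / (3e8)^2 = 11799.632

11799.632 m


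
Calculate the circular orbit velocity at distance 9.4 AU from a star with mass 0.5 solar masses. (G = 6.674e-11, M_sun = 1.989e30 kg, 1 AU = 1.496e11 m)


v = sqrt(GM/r) = sqrt(6.674e-11 * 9.945e+29 / 1.406e+12) = 6870.1429

6870.1429 m/s


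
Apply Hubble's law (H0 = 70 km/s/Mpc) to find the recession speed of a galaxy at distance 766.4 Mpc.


v = H0 * d = 70 * 766.4 = 53648.0

53648.0 km/s


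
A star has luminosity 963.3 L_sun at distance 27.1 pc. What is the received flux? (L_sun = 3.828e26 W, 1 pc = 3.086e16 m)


F = L / (4*pi*d^2) = 3.688e+29 / (4*pi*(8.363e+17)^2) = 4.196e-08

4.196e-08 W/m^2


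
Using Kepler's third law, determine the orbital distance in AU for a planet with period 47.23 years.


a = P^(2/3) = 47.23^(2/3) = 13.0661

13.0661 AU


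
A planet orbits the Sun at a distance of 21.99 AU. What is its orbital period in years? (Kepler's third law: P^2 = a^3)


P = a^(3/2) = 21.99^1.5 = 103.1188

103.1188 years


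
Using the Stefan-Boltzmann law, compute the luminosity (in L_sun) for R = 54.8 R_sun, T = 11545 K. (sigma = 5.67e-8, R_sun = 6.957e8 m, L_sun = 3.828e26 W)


R = 54.8 * 6.957e8 m = 3.812436e+10 m. L = 4*pi*R^2*sigma*T^4 = 4*pi*(3.812436e+10)^2 * 5.67e-8 * 11545^4 = 1.839813476e+31 W. L/L_sun = 1.839813476e+31 / 3.828e26 = 48062.003

48062.003 L_sun


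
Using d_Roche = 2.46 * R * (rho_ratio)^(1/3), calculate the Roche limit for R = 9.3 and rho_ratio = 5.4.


d_Roche = 2.46 * 9.3 * 5.4^(1/3) = 40.1374

40.1374


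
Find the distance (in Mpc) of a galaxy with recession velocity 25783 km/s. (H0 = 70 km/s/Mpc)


d = v / H0 = 25783 / 70 = 368.3286

368.3286 Mpc


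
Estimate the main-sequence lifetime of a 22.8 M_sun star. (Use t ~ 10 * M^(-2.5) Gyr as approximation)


t = 10 * M^(-2.5) = 10 * 22.8^(-2.5) = 0.004

0.004 Gyr


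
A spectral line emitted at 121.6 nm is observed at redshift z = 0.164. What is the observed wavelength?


lam_obs = lam_emit * (1 + z) = 121.6 * (1 + 0.164) = 141.5424

141.5424 nm


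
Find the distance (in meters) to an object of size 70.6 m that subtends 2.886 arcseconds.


D = size / theta_rad, theta_rad = 2.886 * pi/(180*3600) = 1.399e-05, D = 5.046e+06

5.046e+06 m


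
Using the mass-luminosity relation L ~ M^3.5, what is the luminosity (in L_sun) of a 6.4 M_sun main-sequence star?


L/L_sun = (M/M_sun)^3.5 = 6.4^3.5 = 663.1777

663.1777 L_sun


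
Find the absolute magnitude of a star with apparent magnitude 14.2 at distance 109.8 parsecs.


M = m - 5*log10(d) + 5 = 14.2 - 5*log10(109.8) + 5 = 8.997

8.997


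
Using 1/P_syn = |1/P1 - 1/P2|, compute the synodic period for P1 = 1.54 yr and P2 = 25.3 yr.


1/P_syn = |1/P1 - 1/P2| = |1/1.54 - 1/25.3| => P_syn = 1.6398

1.6398 years


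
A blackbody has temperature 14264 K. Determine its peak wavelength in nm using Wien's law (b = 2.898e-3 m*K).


lam_max = b / T = 2.898e-3 / 14264 = 2.032e-07 m = 203.1688 nm

203.1688 nm


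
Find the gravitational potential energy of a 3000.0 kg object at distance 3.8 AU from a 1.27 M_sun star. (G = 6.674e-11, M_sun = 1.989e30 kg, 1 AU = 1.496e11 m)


M = 1.27 * 1.989e30 kg = 2.52603e+30 kg; r = 3.8 AU * 1.496e11 m/AU = 5.6848e+11 m. U = -GM*m/r = -(6.674e-11 * 2.52603e+30 * 3000.0) / 5.6848e+11 = -8.897e+11

-8.897e+11 J


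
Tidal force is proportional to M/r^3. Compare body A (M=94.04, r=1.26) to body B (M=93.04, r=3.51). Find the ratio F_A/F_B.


Ratio = (M1/r1^3) / (M2/r2^3) = (94.04/1.26^3) / (93.04/3.51^3) = 21.8501

21.8501


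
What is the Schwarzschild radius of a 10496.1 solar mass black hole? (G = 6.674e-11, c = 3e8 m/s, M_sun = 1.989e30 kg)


M = 10496.1 * 1.989e30 kg = 2.08767429e+34 kg. rs = 2GM/c^2 = 2 * 6.674e-11 * 2.08767429e+34 / (3e8)^2 = 3.096e+07

3.096e+07 m


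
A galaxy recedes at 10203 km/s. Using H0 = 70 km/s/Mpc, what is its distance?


d = v / H0 = 10203 / 70 = 145.7571

145.7571 Mpc


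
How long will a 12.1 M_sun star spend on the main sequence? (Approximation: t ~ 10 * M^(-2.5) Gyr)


t = 10 * M^(-2.5) = 10 * 12.1^(-2.5) = 0.0196

0.0196 Gyr


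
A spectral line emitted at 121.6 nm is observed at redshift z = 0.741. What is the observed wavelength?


lam_obs = lam_emit * (1 + z) = 121.6 * (1 + 0.741) = 211.7056

211.7056 nm


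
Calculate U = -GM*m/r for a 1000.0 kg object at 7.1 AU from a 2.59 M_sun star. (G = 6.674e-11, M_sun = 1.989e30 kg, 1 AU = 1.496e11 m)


M = 2.59 * 1.989e30 kg = 5.15151e+30 kg; r = 7.1 AU * 1.496e11 m/AU = 1.06216e+12 m. U = -GM*m/r = -(6.674e-11 * 5.15151e+30 * 1000.0) / 1.06216e+12 = -3.237e+11

-3.237e+11 J
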